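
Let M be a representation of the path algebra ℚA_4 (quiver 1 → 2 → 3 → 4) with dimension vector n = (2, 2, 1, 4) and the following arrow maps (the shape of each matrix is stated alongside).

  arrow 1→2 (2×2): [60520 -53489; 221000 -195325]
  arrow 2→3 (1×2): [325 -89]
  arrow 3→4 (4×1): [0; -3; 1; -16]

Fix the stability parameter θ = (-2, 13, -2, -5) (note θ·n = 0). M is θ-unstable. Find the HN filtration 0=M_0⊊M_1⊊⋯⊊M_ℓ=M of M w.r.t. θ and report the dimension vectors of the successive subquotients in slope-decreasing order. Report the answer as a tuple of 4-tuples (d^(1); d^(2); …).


Interval decomposition of M: I[1,1], I[1,2], I[2,4], I[4,4]^3.
HN type (ℓ=4): μ^(1)=13; μ^(2)=2; μ^(3)=-2; μ^(4)=-5

((0, 1, 0, 0); (0, 1, 1, 1); (2, 0, 0, 0); (0, 0, 0, 3))


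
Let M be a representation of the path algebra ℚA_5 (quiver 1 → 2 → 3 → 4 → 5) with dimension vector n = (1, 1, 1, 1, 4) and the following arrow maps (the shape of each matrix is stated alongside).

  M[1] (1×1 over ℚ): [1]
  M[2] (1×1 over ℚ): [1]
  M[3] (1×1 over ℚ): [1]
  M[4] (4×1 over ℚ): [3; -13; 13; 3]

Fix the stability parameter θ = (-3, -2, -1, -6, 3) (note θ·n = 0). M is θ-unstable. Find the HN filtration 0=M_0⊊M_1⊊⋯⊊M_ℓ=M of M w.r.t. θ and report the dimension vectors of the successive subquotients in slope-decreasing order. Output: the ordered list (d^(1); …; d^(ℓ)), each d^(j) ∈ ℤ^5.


Via rank(M_{q-1}∘⋯∘M_p): M ≅ I[1,5], I[5,5]^3.
μ_θ-semistable layers: μ^(1)=3; μ^(2)=-3

((0, 0, 0, 0, 4); (1, 1, 1, 1, 0))


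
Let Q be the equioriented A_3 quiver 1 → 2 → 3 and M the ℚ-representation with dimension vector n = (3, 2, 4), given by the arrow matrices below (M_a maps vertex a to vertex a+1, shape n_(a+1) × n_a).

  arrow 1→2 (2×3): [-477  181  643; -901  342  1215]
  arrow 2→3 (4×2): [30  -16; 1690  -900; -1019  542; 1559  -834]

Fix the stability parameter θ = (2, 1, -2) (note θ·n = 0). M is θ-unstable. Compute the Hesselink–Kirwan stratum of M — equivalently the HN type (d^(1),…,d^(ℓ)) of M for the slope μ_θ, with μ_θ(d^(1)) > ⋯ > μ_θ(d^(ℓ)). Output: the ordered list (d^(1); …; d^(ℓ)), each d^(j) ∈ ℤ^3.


Barcode: M ≅ I[1,1], I[1,3]^2, I[3,3]^2. HN layers by μ_θ (3 steps, strictly decreasing):
  μ^(1)=2; μ^(2)=1/3; μ^(3)=-2

((1, 0, 0); (2, 2, 2); (0, 0, 2))


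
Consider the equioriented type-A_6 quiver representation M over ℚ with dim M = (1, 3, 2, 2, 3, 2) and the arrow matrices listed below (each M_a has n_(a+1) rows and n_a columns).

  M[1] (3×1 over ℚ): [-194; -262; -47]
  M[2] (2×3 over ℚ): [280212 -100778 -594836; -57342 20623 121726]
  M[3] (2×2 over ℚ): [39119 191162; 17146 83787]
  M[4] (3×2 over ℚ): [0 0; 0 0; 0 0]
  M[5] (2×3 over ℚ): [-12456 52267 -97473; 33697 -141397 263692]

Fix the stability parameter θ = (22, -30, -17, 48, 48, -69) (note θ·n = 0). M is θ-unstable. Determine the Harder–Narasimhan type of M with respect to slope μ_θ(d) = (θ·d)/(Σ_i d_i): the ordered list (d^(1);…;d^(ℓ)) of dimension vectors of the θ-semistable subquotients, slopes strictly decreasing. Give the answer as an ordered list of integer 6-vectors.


Barcode: M ≅ I[1,2], I[2,2], I[2,4], I[3,4], I[5,5], I[5,6]^2. HN layers by μ_θ (5 steps, strictly decreasing):
  μ^(1)=48; μ^(2)=-4; μ^(3)=-21/2; μ^(4)=-17; μ^(5)=-30

((0, 0, 0, 2, 1, 0); (1, 1, 0, 0, 0, 0); (0, 0, 0, 0, 2, 2); (0, 0, 2, 0, 0, 0); (0, 2, 0, 0, 0, 0))


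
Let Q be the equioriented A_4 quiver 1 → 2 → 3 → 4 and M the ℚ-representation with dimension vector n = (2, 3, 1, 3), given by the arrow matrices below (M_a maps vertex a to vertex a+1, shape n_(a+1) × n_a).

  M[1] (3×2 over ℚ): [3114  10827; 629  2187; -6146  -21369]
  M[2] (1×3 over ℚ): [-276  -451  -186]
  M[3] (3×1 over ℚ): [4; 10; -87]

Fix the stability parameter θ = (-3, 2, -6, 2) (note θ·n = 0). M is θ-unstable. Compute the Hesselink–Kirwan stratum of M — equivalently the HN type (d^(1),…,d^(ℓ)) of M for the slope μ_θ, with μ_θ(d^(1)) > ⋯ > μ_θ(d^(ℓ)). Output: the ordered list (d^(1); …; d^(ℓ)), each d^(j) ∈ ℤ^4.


Via rank(M_{q-1}∘⋯∘M_p): M ≅ I[1,2], I[1,4], I[2,2], I[4,4]^2.
μ_θ-semistable layers: μ^(1)=2; μ^(2)=-2; μ^(3)=-3

((0, 2, 0, 3); (0, 1, 1, 0); (2, 0, 0, 0))


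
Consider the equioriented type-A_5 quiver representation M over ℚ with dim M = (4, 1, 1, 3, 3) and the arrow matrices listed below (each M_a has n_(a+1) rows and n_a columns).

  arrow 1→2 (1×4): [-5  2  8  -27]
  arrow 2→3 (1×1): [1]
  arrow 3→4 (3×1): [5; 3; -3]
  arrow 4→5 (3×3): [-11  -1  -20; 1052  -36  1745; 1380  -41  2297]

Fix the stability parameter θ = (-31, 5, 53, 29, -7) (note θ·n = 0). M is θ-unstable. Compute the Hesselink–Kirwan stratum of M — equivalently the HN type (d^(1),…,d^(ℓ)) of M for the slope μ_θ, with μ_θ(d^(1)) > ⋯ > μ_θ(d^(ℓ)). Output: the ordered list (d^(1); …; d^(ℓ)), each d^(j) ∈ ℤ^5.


Barcode: M ≅ I[1,1]^3, I[1,5], I[4,5]^2. HN layers by μ_θ (4 steps, strictly decreasing):
  μ^(1)=25; μ^(2)=11; μ^(3)=5; μ^(4)=-31

((0, 0, 1, 1, 1); (0, 0, 0, 2, 2); (0, 1, 0, 0, 0); (4, 0, 0, 0, 0))


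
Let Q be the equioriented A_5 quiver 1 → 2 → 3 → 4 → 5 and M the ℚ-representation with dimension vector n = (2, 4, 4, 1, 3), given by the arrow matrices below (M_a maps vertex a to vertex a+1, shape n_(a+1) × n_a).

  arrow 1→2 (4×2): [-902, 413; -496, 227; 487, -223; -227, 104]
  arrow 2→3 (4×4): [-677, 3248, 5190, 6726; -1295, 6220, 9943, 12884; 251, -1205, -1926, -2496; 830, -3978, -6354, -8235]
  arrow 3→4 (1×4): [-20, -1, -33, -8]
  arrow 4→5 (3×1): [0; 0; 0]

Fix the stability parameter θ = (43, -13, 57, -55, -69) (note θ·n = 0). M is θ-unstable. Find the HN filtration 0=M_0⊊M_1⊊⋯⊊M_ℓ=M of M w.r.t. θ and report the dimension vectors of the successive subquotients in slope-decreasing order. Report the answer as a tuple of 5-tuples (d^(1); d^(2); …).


Barcode: M ≅ I[1,3], I[1,4], I[2,3]^2, I[5,5]^3. HN layers by μ_θ (5 steps, strictly decreasing):
  μ^(1)=57; μ^(2)=15; μ^(3)=8; μ^(4)=-13; μ^(5)=-69

((0, 0, 3, 0, 0); (1, 1, 0, 0, 0); (1, 1, 1, 1, 0); (0, 2, 0, 0, 0); (0, 0, 0, 0, 3))


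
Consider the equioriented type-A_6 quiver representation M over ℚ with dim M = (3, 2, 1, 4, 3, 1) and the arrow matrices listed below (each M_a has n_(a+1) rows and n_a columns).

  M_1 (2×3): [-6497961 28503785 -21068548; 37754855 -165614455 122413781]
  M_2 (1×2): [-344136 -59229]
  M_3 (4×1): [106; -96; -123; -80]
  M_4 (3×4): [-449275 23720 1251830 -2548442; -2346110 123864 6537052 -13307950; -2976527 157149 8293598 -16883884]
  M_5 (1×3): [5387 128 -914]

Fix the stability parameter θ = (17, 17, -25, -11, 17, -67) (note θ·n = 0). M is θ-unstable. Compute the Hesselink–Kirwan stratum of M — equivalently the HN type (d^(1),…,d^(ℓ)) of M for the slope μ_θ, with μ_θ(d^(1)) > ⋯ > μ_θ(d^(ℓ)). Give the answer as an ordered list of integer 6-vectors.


Interval decomposition of M: I[1,1], I[1,2], I[1,4], I[4,5]^2, I[4,6].
HN type (ℓ=4): μ^(1)=17; μ^(2)=-1/2; μ^(3)=-11; μ^(4)=-61/3

((2, 1, 0, 0, 2, 0); (1, 1, 1, 1, 0, 0); (0, 0, 0, 2, 0, 0); (0, 0, 0, 1, 1, 1))


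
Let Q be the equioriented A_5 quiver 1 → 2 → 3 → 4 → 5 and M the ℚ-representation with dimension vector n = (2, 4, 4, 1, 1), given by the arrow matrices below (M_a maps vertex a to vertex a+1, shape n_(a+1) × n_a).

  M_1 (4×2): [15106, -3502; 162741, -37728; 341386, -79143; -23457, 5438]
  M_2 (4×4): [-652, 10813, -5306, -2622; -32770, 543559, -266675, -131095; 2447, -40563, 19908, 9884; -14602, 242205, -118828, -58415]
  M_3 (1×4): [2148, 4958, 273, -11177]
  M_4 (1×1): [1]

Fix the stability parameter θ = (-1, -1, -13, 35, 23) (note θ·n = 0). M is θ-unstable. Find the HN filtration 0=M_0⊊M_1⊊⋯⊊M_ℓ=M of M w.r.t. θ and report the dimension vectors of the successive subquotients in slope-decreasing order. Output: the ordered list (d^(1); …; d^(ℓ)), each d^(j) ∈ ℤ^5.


Barcode: M ≅ I[1,3], I[1,5], I[2,3]^2. HN layers by μ_θ (3 steps, strictly decreasing):
  μ^(1)=29; μ^(2)=-5; μ^(3)=-7

((0, 0, 0, 1, 1); (2, 2, 2, 0, 0); (0, 2, 2, 0, 0))


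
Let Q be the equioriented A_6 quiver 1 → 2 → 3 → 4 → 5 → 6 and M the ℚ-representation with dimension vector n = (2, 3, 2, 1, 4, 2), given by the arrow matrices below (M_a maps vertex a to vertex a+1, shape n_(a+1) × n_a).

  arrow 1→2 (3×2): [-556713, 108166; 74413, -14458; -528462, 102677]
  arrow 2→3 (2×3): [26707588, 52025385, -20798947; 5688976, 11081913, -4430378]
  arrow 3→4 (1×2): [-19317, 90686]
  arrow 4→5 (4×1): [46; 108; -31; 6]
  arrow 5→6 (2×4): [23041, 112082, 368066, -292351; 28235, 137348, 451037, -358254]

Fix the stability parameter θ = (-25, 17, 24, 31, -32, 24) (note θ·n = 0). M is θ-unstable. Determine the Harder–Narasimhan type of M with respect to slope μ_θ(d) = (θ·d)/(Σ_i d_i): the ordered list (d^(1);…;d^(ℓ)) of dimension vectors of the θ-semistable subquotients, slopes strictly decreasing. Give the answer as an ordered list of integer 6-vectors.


Via rank(M_{q-1}∘⋯∘M_p): M ≅ I[1,3], I[1,6], I[2,2], I[5,5]^2, I[5,6].
μ_θ-semistable layers: μ^(1)=24; μ^(2)=17; μ^(3)=10; μ^(4)=-25; μ^(5)=-32

((0, 0, 1, 0, 0, 2); (0, 2, 0, 0, 0, 0); (0, 1, 1, 1, 1, 0); (2, 0, 0, 0, 0, 0); (0, 0, 0, 0, 3, 0))


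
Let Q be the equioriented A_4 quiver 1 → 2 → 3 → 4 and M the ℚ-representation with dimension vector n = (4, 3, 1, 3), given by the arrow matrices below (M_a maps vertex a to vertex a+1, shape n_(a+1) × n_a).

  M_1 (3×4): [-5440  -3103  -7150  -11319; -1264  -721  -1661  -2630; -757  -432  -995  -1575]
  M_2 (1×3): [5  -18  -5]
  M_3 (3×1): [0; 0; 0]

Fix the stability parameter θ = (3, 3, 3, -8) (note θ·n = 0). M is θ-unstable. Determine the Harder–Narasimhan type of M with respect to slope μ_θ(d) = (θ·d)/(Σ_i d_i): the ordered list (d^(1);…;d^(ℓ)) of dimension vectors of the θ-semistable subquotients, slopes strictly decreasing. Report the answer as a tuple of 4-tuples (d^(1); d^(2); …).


Via rank(M_{q-1}∘⋯∘M_p): M ≅ I[1,1], I[1,2]^2, I[1,3], I[4,4]^3.
μ_θ-semistable layers: μ^(1)=3; μ^(2)=-8

((4, 3, 1, 0); (0, 0, 0, 3))


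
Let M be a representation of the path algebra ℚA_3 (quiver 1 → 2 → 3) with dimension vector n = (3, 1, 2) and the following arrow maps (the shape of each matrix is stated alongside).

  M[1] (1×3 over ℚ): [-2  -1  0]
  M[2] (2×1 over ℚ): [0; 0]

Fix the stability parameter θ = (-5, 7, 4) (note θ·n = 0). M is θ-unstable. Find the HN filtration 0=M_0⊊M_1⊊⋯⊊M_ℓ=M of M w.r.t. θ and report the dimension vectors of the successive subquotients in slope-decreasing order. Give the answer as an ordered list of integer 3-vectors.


Via rank(M_{q-1}∘⋯∘M_p): M ≅ I[1,1]^2, I[1,2], I[3,3]^2.
μ_θ-semistable layers: μ^(1)=7; μ^(2)=4; μ^(3)=-5

((0, 1, 0); (0, 0, 2); (3, 0, 0))


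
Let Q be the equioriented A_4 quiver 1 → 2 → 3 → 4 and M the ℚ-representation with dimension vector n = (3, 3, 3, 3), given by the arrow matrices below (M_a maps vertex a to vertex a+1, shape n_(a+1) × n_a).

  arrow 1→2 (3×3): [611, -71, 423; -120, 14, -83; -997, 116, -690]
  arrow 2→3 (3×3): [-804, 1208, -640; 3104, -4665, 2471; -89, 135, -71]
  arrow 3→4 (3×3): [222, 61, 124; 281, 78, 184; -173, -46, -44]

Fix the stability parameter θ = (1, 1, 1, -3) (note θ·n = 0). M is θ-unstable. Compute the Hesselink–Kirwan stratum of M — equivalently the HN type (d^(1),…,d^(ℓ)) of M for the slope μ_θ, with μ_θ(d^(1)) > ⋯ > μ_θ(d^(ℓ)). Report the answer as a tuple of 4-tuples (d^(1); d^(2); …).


Interval decomposition of M: I[1,2], I[1,4]^2, I[3,4].
HN type (ℓ=3): μ^(1)=1; μ^(2)=0; μ^(3)=-1

((1, 1, 0, 0); (2, 2, 2, 2); (0, 0, 1, 1))


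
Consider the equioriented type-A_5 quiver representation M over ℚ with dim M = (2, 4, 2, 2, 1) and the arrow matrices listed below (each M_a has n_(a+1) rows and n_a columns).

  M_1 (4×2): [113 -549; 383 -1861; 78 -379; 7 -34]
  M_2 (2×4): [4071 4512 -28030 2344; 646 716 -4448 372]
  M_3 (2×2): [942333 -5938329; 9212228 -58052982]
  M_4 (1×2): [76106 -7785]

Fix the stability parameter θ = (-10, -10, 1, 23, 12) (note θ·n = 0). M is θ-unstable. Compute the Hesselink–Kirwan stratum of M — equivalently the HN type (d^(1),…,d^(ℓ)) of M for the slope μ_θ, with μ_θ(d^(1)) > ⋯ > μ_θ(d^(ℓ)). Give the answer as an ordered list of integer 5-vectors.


Via rank(M_{q-1}∘⋯∘M_p): M ≅ I[1,2], I[1,5], I[2,2], I[2,4].
μ_θ-semistable layers: μ^(1)=23; μ^(2)=35/2; μ^(3)=1; μ^(4)=-10

((0, 0, 0, 1, 0); (0, 0, 0, 1, 1); (0, 0, 2, 0, 0); (2, 4, 0, 0, 0))


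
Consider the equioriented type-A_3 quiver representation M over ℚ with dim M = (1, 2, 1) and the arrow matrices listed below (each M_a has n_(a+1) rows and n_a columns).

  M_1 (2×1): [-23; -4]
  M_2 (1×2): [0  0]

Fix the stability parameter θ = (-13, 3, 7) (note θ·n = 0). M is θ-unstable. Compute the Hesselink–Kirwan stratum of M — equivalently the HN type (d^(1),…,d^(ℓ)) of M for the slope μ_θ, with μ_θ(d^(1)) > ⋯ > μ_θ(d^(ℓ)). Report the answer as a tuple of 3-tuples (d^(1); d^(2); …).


Via rank(M_{q-1}∘⋯∘M_p): M ≅ I[1,2], I[2,2], I[3,3].
μ_θ-semistable layers: μ^(1)=7; μ^(2)=3; μ^(3)=-13

((0, 0, 1); (0, 2, 0); (1, 0, 0))


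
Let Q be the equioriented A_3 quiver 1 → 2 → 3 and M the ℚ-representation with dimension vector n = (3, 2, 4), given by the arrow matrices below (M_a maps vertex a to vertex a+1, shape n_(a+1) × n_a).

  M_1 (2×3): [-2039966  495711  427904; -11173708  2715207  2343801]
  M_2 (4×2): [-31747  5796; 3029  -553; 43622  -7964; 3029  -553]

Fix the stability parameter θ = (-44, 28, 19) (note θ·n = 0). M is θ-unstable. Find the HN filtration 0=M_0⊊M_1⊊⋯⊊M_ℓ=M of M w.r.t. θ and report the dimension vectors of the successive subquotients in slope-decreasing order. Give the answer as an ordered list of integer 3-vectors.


Via rank(M_{q-1}∘⋯∘M_p): M ≅ I[1,1], I[1,3]^2, I[3,3]^2.
μ_θ-semistable layers: μ^(1)=47/2; μ^(2)=19; μ^(3)=-44

((0, 2, 2); (0, 0, 2); (3, 0, 0))


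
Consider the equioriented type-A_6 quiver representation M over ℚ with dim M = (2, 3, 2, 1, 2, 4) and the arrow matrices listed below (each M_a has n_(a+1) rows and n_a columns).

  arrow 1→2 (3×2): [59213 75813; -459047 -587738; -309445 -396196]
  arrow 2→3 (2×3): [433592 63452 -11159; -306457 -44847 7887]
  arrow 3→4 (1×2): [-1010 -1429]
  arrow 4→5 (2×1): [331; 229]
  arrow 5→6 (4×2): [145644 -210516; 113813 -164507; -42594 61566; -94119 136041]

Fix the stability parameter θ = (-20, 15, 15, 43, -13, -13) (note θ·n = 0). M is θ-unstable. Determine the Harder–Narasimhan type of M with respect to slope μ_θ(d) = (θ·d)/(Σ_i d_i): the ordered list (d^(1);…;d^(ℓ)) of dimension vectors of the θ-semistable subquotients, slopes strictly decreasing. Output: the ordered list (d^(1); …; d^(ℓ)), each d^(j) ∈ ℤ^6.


Barcode: M ≅ I[1,3], I[1,5], I[2,2], I[5,6], I[6,6]^3. HN layers by μ_θ (3 steps, strictly decreasing):
  μ^(1)=15; μ^(2)=-13; μ^(3)=-20

((0, 3, 2, 1, 1, 0); (0, 0, 0, 0, 1, 4); (2, 0, 0, 0, 0, 0))


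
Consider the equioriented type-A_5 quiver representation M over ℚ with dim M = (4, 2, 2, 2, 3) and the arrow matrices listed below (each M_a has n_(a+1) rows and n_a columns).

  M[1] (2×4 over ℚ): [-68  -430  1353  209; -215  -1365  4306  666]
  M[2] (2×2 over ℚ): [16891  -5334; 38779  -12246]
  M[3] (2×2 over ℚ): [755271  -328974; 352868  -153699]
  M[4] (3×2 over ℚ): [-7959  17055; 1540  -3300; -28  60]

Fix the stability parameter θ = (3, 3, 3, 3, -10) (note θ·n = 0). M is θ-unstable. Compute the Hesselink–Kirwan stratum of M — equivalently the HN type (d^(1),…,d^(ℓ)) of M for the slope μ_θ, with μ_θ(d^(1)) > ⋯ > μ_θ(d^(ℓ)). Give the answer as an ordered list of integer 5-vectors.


Via rank(M_{q-1}∘⋯∘M_p): M ≅ I[1,1]^2, I[1,2], I[1,4], I[3,5], I[5,5]^2.
μ_θ-semistable layers: μ^(1)=3; μ^(2)=-4/3; μ^(3)=-10

((4, 2, 1, 1, 0); (0, 0, 1, 1, 1); (0, 0, 0, 0, 2))


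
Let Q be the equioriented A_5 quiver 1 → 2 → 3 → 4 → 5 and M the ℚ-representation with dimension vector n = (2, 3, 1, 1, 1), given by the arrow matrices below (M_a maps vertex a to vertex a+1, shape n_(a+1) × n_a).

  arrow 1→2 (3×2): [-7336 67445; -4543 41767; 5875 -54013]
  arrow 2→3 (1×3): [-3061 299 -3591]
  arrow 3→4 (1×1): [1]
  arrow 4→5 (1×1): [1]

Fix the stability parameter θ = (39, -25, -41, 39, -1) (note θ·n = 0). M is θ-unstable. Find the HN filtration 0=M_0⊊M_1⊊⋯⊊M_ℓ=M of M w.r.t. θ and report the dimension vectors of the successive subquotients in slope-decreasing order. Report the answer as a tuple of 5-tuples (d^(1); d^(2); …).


Via rank(M_{q-1}∘⋯∘M_p): M ≅ I[1,2], I[1,5], I[2,2].
μ_θ-semistable layers: μ^(1)=19; μ^(2)=7; μ^(3)=-9; μ^(4)=-25

((0, 0, 0, 1, 1); (1, 1, 0, 0, 0); (1, 1, 1, 0, 0); (0, 1, 0, 0, 0))


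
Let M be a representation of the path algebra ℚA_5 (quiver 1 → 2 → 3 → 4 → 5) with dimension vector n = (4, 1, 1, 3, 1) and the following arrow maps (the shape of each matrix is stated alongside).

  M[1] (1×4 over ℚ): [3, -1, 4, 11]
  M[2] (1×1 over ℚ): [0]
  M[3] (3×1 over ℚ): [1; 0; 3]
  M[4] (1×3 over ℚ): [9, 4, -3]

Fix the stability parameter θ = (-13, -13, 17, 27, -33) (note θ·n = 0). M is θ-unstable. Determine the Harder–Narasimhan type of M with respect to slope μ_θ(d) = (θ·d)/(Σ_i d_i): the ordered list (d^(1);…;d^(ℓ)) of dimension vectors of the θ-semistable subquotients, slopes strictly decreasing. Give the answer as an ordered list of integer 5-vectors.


Barcode: M ≅ I[1,1]^3, I[1,2], I[3,4], I[4,4], I[4,5]. HN layers by μ_θ (4 steps, strictly decreasing):
  μ^(1)=27; μ^(2)=17; μ^(3)=-3; μ^(4)=-13

((0, 0, 0, 2, 0); (0, 0, 1, 0, 0); (0, 0, 0, 1, 1); (4, 1, 0, 0, 0))


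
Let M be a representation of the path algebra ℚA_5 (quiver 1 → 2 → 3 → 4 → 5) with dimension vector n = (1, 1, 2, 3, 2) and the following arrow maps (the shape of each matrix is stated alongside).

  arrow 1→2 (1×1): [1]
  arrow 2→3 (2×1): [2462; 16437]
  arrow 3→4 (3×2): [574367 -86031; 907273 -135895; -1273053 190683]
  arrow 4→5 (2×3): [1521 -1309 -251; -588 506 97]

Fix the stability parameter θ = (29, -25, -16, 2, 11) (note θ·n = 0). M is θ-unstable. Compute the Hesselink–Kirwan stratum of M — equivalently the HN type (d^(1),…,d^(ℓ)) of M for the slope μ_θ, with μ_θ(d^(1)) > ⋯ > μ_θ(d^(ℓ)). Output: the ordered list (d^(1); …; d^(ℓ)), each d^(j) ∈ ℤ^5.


Barcode: M ≅ I[1,5], I[3,5], I[4,4]. HN layers by μ_θ (4 steps, strictly decreasing):
  μ^(1)=11; μ^(2)=2; μ^(3)=-4; μ^(4)=-16

((0, 0, 0, 0, 2); (0, 0, 0, 3, 0); (1, 1, 1, 0, 0); (0, 0, 1, 0, 0))


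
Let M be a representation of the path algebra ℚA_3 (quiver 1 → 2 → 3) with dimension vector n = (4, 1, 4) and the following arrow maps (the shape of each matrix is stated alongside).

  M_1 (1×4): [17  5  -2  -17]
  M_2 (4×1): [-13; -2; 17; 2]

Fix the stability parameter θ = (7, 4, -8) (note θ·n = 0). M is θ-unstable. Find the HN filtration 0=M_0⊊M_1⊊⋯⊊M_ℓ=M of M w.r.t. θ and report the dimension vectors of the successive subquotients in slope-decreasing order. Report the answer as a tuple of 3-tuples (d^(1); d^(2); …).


Barcode: M ≅ I[1,1]^3, I[1,3], I[3,3]^3. HN layers by μ_θ (3 steps, strictly decreasing):
  μ^(1)=7; μ^(2)=1; μ^(3)=-8

((3, 0, 0); (1, 1, 1); (0, 0, 3))


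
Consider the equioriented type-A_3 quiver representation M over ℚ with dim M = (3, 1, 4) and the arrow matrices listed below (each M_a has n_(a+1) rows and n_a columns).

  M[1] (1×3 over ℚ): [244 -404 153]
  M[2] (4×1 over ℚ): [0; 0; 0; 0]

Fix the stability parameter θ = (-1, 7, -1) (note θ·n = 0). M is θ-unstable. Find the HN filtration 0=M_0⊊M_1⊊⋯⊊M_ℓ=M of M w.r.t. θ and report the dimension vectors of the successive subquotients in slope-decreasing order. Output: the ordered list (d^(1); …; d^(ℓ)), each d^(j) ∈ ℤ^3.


Barcode: M ≅ I[1,1]^2, I[1,2], I[3,3]^4. HN layers by μ_θ (2 steps, strictly decreasing):
  μ^(1)=7; μ^(2)=-1

((0, 1, 0); (3, 0, 4))


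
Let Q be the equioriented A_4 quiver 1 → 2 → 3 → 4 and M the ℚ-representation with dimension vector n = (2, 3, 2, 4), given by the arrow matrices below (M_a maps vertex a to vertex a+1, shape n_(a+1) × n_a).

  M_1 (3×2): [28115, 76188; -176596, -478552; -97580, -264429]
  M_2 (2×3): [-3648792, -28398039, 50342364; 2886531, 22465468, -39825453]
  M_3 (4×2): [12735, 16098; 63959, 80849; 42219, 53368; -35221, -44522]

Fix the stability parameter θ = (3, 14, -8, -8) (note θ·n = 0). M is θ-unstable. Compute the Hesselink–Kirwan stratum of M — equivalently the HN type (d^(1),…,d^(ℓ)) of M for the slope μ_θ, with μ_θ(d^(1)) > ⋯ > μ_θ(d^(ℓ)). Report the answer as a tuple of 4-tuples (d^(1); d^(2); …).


Via rank(M_{q-1}∘⋯∘M_p): M ≅ I[1,4]^2, I[2,2], I[4,4]^2.
μ_θ-semistable layers: μ^(1)=14; μ^(2)=1/4; μ^(3)=-8

((0, 1, 0, 0); (2, 2, 2, 2); (0, 0, 0, 2))


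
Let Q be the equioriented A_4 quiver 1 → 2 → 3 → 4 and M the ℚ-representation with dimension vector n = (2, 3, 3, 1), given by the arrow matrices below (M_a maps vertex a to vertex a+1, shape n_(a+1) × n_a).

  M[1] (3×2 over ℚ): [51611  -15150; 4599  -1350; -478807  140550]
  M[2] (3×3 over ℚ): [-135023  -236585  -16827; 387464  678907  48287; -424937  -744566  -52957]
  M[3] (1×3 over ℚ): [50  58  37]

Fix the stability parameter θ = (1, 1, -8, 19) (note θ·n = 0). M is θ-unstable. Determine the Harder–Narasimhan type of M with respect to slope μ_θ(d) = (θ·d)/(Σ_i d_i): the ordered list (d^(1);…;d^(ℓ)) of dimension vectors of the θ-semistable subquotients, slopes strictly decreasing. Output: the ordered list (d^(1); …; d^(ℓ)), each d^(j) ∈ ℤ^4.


Barcode: M ≅ I[1,1], I[1,3], I[2,3], I[2,4]. HN layers by μ_θ (4 steps, strictly decreasing):
  μ^(1)=19; μ^(2)=1; μ^(3)=-2; μ^(4)=-7/2

((0, 0, 0, 1); (1, 0, 0, 0); (1, 1, 1, 0); (0, 2, 2, 0))


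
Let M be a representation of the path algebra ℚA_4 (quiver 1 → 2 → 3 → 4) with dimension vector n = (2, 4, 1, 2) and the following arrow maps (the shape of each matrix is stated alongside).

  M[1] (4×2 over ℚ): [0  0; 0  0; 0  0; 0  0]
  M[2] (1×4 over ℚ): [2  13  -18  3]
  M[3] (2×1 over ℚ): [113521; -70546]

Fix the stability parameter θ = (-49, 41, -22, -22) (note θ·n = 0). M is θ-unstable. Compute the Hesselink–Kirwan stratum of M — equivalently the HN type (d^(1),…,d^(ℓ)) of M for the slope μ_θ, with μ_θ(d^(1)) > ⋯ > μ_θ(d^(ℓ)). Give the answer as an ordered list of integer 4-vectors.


Barcode: M ≅ I[1,1]^2, I[2,2]^3, I[2,4], I[4,4]. HN layers by μ_θ (4 steps, strictly decreasing):
  μ^(1)=41; μ^(2)=-1; μ^(3)=-22; μ^(4)=-49

((0, 3, 0, 0); (0, 1, 1, 1); (0, 0, 0, 1); (2, 0, 0, 0))


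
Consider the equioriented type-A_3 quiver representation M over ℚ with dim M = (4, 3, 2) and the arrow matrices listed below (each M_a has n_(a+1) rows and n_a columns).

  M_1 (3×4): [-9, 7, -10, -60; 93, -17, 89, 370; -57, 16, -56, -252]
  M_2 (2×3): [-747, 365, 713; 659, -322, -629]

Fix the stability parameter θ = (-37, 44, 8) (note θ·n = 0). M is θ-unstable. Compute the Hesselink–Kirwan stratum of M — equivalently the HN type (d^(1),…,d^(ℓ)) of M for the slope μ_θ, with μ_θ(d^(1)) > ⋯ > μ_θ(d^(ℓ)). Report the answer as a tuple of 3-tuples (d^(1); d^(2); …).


Interval decomposition of M: I[1,1], I[1,2], I[1,3]^2.
HN type (ℓ=3): μ^(1)=44; μ^(2)=26; μ^(3)=-37

((0, 1, 0); (0, 2, 2); (4, 0, 0))


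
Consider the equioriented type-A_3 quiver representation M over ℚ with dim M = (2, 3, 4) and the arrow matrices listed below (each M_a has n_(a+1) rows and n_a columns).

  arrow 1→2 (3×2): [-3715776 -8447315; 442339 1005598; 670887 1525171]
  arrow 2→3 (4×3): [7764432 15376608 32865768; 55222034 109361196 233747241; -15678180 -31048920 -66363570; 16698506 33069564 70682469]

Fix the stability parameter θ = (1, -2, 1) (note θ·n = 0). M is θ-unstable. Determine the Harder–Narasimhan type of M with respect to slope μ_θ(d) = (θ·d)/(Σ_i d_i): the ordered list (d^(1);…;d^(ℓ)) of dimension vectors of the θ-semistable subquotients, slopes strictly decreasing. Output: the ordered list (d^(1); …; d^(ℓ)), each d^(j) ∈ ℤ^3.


Via rank(M_{q-1}∘⋯∘M_p): M ≅ I[1,2], I[1,3], I[2,2], I[3,3]^3.
μ_θ-semistable layers: μ^(1)=1; μ^(2)=-1/2; μ^(3)=-2

((0, 0, 4); (2, 2, 0); (0, 1, 0))


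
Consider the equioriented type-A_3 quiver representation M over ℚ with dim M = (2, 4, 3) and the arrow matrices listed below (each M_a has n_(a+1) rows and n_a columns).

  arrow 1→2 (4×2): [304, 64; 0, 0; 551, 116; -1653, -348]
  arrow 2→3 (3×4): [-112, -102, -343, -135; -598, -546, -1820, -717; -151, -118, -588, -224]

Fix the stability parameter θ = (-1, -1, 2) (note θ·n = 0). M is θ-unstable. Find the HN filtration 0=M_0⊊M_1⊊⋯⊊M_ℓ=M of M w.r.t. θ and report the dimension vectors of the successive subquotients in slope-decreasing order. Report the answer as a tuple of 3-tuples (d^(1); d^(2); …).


Interval decomposition of M: I[1,1], I[1,3], I[2,2], I[2,3]^2.
HN type (ℓ=2): μ^(1)=2; μ^(2)=-1

((0, 0, 3); (2, 4, 0))


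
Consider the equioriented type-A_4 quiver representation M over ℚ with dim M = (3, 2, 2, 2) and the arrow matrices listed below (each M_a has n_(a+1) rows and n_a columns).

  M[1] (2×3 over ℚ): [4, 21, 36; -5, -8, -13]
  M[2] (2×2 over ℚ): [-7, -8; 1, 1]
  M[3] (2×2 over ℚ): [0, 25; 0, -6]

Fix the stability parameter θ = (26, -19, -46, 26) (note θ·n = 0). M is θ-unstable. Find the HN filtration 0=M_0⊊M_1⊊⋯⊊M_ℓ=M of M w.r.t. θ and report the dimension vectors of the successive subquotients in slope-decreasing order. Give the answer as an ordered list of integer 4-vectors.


Via rank(M_{q-1}∘⋯∘M_p): M ≅ I[1,1], I[1,3], I[1,4], I[4,4].
μ_θ-semistable layers: μ^(1)=26; μ^(2)=-13

((1, 0, 0, 2); (2, 2, 2, 0))


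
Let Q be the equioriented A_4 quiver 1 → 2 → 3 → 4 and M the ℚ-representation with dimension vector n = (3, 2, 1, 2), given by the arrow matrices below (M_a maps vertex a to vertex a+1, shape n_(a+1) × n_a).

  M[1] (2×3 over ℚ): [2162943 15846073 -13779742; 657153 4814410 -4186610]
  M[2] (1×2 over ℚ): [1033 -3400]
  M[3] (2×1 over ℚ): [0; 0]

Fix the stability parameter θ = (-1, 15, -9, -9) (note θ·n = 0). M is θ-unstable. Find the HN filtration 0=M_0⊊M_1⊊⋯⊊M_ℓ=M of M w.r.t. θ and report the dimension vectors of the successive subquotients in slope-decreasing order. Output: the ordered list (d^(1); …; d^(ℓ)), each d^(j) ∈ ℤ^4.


Via rank(M_{q-1}∘⋯∘M_p): M ≅ I[1,1], I[1,2], I[1,3], I[4,4]^2.
μ_θ-semistable layers: μ^(1)=15; μ^(2)=3; μ^(3)=-1; μ^(4)=-9

((0, 1, 0, 0); (0, 1, 1, 0); (3, 0, 0, 0); (0, 0, 0, 2))


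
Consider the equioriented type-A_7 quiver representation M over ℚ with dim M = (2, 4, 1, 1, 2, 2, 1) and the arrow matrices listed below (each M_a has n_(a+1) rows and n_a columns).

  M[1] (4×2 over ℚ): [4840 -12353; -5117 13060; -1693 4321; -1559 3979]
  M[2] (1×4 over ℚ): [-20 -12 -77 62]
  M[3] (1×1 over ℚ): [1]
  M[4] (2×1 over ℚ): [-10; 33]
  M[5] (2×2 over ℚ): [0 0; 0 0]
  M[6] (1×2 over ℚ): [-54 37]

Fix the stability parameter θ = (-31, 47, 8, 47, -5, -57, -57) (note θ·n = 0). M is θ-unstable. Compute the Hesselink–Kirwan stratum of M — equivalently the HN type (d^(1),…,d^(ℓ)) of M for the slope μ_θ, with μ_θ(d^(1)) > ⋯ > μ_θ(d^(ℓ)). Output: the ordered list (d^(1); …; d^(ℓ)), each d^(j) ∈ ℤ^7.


Barcode: M ≅ I[1,2], I[1,5], I[2,2]^2, I[5,5], I[6,6], I[6,7]. HN layers by μ_θ (5 steps, strictly decreasing):
  μ^(1)=47; μ^(2)=97/4; μ^(3)=-5; μ^(4)=-31; μ^(5)=-57

((0, 3, 0, 0, 0, 0, 0); (0, 1, 1, 1, 1, 0, 0); (0, 0, 0, 0, 1, 0, 0); (2, 0, 0, 0, 0, 0, 0); (0, 0, 0, 0, 0, 2, 1))


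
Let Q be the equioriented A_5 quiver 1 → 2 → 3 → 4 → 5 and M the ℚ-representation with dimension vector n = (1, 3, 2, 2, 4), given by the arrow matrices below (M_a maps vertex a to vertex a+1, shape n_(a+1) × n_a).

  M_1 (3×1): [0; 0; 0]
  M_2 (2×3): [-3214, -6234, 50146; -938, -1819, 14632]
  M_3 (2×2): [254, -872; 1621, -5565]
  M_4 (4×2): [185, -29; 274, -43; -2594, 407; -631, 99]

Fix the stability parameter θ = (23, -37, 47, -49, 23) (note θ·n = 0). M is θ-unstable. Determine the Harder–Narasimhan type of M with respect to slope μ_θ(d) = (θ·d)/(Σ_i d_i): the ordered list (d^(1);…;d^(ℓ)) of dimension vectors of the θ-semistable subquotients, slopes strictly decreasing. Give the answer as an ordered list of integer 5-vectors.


Via rank(M_{q-1}∘⋯∘M_p): M ≅ I[1,1], I[2,2], I[2,5]^2, I[5,5]^2.
μ_θ-semistable layers: μ^(1)=23; μ^(2)=-1; μ^(3)=-37

((1, 0, 0, 0, 4); (0, 0, 2, 2, 0); (0, 3, 0, 0, 0))


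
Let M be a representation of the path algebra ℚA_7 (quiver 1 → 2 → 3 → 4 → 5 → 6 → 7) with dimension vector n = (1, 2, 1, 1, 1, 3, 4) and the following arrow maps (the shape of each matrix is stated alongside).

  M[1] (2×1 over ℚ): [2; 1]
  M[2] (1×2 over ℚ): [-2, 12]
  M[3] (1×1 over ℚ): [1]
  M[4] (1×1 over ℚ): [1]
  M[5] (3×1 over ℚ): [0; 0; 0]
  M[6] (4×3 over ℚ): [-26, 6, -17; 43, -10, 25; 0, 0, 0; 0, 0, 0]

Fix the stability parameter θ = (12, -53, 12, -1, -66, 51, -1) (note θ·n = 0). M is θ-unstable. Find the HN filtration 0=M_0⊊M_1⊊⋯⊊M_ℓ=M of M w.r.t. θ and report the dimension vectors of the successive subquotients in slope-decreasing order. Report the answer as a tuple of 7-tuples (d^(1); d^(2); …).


Barcode: M ≅ I[1,5], I[2,2], I[6,6], I[6,7]^2, I[7,7]^2. HN layers by μ_θ (6 steps, strictly decreasing):
  μ^(1)=51; μ^(2)=25; μ^(3)=-1; μ^(4)=-55/3; μ^(5)=-41/2; μ^(6)=-53

((0, 0, 0, 0, 0, 1, 0); (0, 0, 0, 0, 0, 2, 2); (0, 0, 0, 0, 0, 0, 2); (0, 0, 1, 1, 1, 0, 0); (1, 1, 0, 0, 0, 0, 0); (0, 1, 0, 0, 0, 0, 0))


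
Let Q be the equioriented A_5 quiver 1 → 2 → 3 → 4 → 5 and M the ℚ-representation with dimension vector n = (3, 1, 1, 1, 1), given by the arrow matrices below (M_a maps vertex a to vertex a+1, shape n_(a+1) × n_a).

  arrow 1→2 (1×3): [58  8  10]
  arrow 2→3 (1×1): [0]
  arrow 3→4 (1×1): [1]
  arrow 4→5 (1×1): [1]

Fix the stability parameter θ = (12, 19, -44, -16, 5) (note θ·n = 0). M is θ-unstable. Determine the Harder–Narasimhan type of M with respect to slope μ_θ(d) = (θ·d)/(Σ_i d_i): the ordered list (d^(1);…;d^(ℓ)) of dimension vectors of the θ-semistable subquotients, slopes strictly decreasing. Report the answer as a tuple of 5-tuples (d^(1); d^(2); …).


Interval decomposition of M: I[1,1]^2, I[1,2], I[3,5].
HN type (ℓ=5): μ^(1)=19; μ^(2)=12; μ^(3)=5; μ^(4)=-16; μ^(5)=-44

((0, 1, 0, 0, 0); (3, 0, 0, 0, 0); (0, 0, 0, 0, 1); (0, 0, 0, 1, 0); (0, 0, 1, 0, 0))


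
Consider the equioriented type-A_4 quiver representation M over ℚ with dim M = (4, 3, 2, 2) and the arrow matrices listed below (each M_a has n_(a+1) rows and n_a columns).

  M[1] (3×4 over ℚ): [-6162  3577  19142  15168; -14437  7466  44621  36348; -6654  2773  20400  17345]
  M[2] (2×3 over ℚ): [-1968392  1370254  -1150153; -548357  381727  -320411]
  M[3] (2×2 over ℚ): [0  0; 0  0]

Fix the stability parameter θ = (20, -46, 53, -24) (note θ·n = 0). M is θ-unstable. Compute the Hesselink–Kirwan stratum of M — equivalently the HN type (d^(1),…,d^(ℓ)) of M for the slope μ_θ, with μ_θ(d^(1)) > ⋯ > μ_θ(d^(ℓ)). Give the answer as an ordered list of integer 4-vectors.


Interval decomposition of M: I[1,1], I[1,2], I[1,3]^2, I[4,4]^2.
HN type (ℓ=4): μ^(1)=53; μ^(2)=20; μ^(3)=-13; μ^(4)=-24

((0, 0, 2, 0); (1, 0, 0, 0); (3, 3, 0, 0); (0, 0, 0, 2))


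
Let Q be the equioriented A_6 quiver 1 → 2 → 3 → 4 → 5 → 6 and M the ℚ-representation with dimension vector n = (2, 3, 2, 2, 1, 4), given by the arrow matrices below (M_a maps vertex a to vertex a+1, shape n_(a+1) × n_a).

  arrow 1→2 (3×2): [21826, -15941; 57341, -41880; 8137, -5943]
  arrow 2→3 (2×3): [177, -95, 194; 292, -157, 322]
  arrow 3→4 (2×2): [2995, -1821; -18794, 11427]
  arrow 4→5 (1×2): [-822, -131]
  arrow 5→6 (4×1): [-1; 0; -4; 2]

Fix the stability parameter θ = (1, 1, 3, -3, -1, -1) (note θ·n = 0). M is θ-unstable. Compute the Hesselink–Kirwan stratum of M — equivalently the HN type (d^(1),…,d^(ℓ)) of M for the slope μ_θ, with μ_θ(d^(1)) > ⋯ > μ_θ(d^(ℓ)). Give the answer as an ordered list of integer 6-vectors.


Via rank(M_{q-1}∘⋯∘M_p): M ≅ I[1,4], I[1,6], I[2,2], I[6,6]^3.
μ_θ-semistable layers: μ^(1)=1; μ^(2)=1/2; μ^(3)=0; μ^(4)=-1

((0, 1, 0, 0, 0, 0); (1, 1, 1, 1, 0, 0); (1, 1, 1, 1, 1, 1); (0, 0, 0, 0, 0, 3))


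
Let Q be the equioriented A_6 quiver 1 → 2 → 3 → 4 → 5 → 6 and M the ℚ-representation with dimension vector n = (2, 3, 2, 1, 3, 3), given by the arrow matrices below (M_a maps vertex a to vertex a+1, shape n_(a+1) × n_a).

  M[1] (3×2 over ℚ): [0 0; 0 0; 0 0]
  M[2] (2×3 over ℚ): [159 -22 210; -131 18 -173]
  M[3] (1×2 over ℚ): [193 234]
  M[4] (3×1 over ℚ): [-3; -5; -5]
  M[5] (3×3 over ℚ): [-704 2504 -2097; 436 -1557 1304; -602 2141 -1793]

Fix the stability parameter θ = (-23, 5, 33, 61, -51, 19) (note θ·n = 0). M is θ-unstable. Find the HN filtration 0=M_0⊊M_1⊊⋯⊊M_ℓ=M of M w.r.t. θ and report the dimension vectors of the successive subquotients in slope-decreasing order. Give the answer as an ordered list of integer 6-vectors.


Via rank(M_{q-1}∘⋯∘M_p): M ≅ I[1,1]^2, I[2,2], I[2,3], I[2,6], I[5,6]^2.
μ_θ-semistable layers: μ^(1)=33; μ^(2)=19; μ^(3)=43/3; μ^(4)=5; μ^(5)=-23; μ^(6)=-51

((0, 0, 1, 0, 0, 0); (0, 0, 0, 0, 0, 3); (0, 0, 1, 1, 1, 0); (0, 3, 0, 0, 0, 0); (2, 0, 0, 0, 0, 0); (0, 0, 0, 0, 2, 0))


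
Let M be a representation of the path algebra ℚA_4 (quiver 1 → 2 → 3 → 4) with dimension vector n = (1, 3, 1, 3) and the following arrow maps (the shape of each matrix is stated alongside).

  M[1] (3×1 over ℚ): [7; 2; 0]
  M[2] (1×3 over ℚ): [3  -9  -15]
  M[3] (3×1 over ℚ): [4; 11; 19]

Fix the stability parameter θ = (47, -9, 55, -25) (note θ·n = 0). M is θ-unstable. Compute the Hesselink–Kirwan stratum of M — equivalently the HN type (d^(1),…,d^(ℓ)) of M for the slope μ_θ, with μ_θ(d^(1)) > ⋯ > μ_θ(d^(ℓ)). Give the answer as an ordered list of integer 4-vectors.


Interval decomposition of M: I[1,4], I[2,2]^2, I[4,4]^2.
HN type (ℓ=3): μ^(1)=17; μ^(2)=-9; μ^(3)=-25

((1, 1, 1, 1); (0, 2, 0, 0); (0, 0, 0, 2))


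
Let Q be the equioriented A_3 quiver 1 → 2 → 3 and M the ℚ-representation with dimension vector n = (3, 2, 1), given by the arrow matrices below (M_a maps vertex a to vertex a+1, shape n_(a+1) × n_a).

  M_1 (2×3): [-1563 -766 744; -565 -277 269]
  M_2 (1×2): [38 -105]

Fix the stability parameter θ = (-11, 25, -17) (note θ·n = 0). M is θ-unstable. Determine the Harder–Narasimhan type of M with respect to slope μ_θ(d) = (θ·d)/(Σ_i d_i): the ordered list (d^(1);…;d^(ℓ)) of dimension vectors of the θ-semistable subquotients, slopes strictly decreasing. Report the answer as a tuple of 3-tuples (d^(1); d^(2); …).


Barcode: M ≅ I[1,1], I[1,2], I[1,3]. HN layers by μ_θ (3 steps, strictly decreasing):
  μ^(1)=25; μ^(2)=4; μ^(3)=-11

((0, 1, 0); (0, 1, 1); (3, 0, 0))


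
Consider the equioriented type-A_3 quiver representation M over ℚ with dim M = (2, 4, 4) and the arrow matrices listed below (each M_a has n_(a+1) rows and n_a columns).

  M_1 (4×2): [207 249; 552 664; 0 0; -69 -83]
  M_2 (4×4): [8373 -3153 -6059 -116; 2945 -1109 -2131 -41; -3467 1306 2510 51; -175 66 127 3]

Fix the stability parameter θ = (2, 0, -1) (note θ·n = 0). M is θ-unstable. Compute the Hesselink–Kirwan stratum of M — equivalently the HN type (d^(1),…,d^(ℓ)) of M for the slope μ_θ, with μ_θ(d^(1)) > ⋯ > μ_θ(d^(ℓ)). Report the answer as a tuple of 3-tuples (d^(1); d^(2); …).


Via rank(M_{q-1}∘⋯∘M_p): M ≅ I[1,1], I[1,3], I[2,3]^3.
μ_θ-semistable layers: μ^(1)=2; μ^(2)=1/3; μ^(3)=-1/2

((1, 0, 0); (1, 1, 1); (0, 3, 3))


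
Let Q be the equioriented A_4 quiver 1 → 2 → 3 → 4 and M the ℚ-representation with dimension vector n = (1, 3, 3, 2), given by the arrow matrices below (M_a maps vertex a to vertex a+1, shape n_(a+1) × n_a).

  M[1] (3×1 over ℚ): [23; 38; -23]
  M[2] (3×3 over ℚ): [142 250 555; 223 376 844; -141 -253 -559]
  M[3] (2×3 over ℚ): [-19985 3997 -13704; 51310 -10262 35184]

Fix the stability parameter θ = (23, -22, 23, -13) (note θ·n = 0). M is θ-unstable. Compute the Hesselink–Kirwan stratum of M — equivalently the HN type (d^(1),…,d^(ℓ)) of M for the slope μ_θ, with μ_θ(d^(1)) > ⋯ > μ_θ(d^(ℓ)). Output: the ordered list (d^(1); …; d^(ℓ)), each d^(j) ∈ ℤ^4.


Via rank(M_{q-1}∘⋯∘M_p): M ≅ I[1,3], I[2,3], I[2,4], I[4,4].
μ_θ-semistable layers: μ^(1)=23; μ^(2)=5; μ^(3)=1/2; μ^(4)=-13; μ^(5)=-22

((0, 0, 2, 0); (0, 0, 1, 1); (1, 1, 0, 0); (0, 0, 0, 1); (0, 2, 0, 0))


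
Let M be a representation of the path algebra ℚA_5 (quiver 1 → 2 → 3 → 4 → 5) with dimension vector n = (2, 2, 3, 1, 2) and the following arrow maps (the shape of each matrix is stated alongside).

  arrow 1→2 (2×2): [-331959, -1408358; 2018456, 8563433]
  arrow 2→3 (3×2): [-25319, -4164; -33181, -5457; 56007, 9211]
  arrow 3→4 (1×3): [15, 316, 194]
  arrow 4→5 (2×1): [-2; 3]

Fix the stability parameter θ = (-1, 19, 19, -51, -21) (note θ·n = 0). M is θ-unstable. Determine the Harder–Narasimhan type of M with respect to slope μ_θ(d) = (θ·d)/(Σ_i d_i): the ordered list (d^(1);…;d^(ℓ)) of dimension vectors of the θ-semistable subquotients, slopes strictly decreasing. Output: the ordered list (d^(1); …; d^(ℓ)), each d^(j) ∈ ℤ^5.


Interval decomposition of M: I[1,3], I[1,5], I[3,3], I[5,5].
HN type (ℓ=4): μ^(1)=19; μ^(2)=-1; μ^(3)=-7; μ^(4)=-21

((0, 1, 2, 0, 0); (1, 0, 0, 0, 0); (1, 1, 1, 1, 1); (0, 0, 0, 0, 1))


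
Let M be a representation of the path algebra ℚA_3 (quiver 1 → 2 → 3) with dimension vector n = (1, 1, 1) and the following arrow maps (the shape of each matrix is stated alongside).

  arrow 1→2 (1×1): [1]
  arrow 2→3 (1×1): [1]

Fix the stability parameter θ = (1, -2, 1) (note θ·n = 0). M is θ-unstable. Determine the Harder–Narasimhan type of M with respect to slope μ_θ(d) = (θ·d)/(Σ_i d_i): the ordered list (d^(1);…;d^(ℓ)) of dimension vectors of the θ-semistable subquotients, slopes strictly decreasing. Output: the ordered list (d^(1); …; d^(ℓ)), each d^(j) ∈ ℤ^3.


Interval decomposition of M: I[1,3].
HN type (ℓ=2): μ^(1)=1; μ^(2)=-1/2

((0, 0, 1); (1, 1, 0))


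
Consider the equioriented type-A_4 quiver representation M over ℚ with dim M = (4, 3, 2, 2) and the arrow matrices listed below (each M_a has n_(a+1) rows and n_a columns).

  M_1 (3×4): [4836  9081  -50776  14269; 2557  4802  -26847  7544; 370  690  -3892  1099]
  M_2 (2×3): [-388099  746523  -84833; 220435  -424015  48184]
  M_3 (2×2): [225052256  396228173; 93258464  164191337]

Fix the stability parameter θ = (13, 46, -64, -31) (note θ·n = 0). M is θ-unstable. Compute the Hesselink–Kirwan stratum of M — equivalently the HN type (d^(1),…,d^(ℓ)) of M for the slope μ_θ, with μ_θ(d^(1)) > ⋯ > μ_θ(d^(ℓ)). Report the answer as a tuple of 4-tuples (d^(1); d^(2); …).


Via rank(M_{q-1}∘⋯∘M_p): M ≅ I[1,1], I[1,2], I[1,3], I[1,4], I[4,4].
μ_θ-semistable layers: μ^(1)=46; μ^(2)=13; μ^(3)=-5/3; μ^(4)=-9; μ^(5)=-31

((0, 1, 0, 0); (2, 0, 0, 0); (1, 1, 1, 0); (1, 1, 1, 1); (0, 0, 0, 1))
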